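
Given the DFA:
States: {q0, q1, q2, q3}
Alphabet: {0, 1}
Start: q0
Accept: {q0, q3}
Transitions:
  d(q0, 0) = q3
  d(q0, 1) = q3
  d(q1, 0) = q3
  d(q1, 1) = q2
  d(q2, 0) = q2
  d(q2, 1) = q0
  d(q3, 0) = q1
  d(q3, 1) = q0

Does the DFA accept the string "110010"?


Trace: q0 -> q3 -> q0 -> q3 -> q1 -> q2 -> q2
Final state: q2
Accept states: {q0, q3}

No, rejected (final state q2 is not an accept state)


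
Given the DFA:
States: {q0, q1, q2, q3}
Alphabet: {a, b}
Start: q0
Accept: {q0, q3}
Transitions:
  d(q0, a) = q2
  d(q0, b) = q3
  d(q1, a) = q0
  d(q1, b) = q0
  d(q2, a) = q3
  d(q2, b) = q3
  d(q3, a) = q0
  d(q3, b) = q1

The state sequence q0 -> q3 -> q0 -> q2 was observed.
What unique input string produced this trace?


Trace back each transition to find the symbol:
  q0 --[b]--> q3
  q3 --[a]--> q0
  q0 --[a]--> q2

"baa"


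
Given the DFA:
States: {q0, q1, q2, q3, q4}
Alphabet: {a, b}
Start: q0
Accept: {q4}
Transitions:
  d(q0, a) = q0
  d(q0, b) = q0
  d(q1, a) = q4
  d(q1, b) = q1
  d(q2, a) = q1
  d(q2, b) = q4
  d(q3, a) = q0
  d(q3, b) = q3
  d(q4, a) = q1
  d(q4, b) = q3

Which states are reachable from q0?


BFS from q0:
  layer 0: {q0}

{q0}


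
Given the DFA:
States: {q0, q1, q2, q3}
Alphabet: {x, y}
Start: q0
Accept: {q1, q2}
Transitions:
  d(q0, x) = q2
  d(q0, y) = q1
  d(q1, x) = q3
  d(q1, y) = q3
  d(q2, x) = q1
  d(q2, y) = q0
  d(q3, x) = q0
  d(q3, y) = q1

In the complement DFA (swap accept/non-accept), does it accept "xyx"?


Trace: q0 -> q2 -> q0 -> q2
Final: q2
Original accept: {q1, q2}
Complement: q2 is in original accept

No, complement rejects (original accepts)


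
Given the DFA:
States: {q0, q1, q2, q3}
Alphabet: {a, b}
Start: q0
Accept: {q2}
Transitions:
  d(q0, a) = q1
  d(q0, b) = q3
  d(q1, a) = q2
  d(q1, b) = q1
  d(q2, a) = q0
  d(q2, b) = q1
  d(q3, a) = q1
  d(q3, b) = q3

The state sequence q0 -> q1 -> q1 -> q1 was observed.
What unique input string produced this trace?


Trace back each transition to find the symbol:
  q0 --[a]--> q1
  q1 --[b]--> q1
  q1 --[b]--> q1

"abb"


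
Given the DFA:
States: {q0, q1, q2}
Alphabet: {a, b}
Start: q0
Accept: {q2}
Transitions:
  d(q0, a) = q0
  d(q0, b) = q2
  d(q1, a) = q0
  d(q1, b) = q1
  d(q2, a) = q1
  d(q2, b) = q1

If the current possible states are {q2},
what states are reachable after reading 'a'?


Apply transition on 'a' from each current state:
  d(q2, a) = q1

{q1}


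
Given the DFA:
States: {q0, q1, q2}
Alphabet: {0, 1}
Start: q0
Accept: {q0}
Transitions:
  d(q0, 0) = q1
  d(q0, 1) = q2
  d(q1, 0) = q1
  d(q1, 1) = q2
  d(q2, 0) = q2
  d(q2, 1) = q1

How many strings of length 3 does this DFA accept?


Enumerating all length-3 strings:
  "000" -> q1 [reject]
  "001" -> q2 [reject]
  "010" -> q2 [reject]
  "011" -> q1 [reject]
  "100" -> q2 [reject]
  "101" -> q1 [reject]
  "110" -> q1 [reject]
  "111" -> q2 [reject]

0 out of 8


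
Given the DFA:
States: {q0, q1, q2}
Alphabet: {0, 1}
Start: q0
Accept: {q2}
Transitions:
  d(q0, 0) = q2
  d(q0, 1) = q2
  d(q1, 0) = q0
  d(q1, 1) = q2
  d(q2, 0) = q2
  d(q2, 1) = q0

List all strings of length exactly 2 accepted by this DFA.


All strings of length 2: 4 total
Accepted: 2

"00", "10"


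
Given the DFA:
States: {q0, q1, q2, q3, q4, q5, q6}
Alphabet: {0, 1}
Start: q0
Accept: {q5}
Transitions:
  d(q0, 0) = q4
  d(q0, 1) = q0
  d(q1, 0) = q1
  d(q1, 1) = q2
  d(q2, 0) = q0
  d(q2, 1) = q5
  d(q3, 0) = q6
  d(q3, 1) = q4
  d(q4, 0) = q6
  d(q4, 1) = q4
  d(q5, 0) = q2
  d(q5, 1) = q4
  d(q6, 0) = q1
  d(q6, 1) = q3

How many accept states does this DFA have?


Accept states listed: {q5}
Counting: q5(1)

1


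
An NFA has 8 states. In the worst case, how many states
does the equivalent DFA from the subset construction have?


Subset construction: one DFA state per subset of NFA states.
2^8 = 256

256


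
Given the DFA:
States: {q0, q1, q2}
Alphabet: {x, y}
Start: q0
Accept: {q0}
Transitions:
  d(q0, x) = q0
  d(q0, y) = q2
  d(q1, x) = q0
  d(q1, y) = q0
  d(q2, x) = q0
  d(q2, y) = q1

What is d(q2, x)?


Looking up transition d(q2, x)

q0


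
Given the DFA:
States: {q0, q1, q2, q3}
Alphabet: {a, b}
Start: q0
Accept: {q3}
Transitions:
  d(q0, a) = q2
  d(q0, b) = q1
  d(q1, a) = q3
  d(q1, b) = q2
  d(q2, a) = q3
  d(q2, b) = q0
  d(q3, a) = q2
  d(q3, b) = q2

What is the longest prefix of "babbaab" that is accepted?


Run the DFA, marking each prefix where the state is accepting:
  "" -> q0 [reject]
  "b" -> q1 [reject]
  "ba" -> q3 [accept]
  "bab" -> q2 [reject]
  "babb" -> q0 [reject]
  "babba" -> q2 [reject]
  "babbaa" -> q3 [accept]
  "babbaab" -> q2 [reject]

"babbaa"


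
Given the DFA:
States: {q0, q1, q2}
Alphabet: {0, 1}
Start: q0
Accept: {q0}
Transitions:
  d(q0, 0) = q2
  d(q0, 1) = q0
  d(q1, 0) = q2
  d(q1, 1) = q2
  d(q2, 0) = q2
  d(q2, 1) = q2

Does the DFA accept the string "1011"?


Trace: q0 -> q0 -> q2 -> q2 -> q2
Final state: q2
Accept states: {q0}

No, rejected (final state q2 is not an accept state)


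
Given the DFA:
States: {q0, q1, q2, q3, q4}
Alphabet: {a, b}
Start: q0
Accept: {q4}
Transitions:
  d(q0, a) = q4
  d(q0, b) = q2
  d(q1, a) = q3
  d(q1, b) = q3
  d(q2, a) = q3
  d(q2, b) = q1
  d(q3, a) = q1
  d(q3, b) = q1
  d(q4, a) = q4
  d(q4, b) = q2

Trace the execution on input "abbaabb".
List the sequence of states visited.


Input: abbaabb
d(q0, a) = q4
d(q4, b) = q2
d(q2, b) = q1
d(q1, a) = q3
d(q3, a) = q1
d(q1, b) = q3
d(q3, b) = q1


q0 -> q4 -> q2 -> q1 -> q3 -> q1 -> q3 -> q1


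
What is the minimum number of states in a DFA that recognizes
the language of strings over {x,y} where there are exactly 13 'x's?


States: count = 0, 1, ..., 13 (that's 14 states), plus a dead state for count > 13.
Total: 14 + 1 = 15. Accept = count-13 state.

15


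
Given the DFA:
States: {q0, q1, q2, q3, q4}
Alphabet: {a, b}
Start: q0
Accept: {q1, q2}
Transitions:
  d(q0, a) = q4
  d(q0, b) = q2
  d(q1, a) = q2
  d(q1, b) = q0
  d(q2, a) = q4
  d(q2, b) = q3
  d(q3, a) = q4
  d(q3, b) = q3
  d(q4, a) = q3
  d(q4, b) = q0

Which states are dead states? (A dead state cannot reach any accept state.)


Forward reachability from each state:
  q0 -> reaches accept state q2 (live)
  q1 -> reaches accept state q1 (live)
  q2 -> reaches accept state q2 (live)
  q3 -> reaches accept state q2 (live)
  q4 -> reaches accept state q2 (live)

None (all states can reach an accept state)


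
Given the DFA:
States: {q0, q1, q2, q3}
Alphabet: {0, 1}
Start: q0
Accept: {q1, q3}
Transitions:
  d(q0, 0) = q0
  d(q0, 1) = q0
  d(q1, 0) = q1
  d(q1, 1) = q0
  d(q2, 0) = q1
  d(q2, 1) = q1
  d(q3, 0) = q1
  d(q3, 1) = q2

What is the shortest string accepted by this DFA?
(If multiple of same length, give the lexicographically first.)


BFS by string length (lex-first path to each state shown):
  len 0: q0<-""
  len 1: q0<-"0"
  len 2: q0<-"00"
  len 3: q0<-"000"
  len 4: q0<-"0000"
  len 5: q0<-"00000"
  len 6: q0<-"000000"
  len 7: q0<-"0000000"
  len 8: q0<-"00000000"

No string accepted (empty language)


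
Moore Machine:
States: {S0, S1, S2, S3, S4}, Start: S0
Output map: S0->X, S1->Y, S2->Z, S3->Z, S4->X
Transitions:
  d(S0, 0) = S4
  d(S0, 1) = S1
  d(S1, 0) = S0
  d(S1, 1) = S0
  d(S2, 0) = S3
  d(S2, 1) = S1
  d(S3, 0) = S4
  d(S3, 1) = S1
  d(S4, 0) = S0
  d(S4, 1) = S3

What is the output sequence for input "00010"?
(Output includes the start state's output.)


Start: S0 (output X)
  --0--> S4 (output X)
  --0--> S0 (output X)
  --0--> S4 (output X)
  --1--> S3 (output Z)
  --0--> S4 (output X)

"XXXXZX"


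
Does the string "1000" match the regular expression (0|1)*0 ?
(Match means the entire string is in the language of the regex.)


|string| = 4; first = '1'; last = '0'

Yes, "1000" matches (0|1)*0


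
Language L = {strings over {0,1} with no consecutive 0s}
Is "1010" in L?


'00' does not occur

Yes, "1010" is in L


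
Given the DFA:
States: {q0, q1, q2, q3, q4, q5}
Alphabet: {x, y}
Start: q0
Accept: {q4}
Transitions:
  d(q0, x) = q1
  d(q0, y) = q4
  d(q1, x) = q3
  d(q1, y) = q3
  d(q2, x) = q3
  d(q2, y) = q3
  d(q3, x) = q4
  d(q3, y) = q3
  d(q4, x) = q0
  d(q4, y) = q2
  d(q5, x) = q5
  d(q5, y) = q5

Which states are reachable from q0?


BFS from q0:
  layer 0: {q0}
  layer 1: {q1, q4}
  layer 2: {q2, q3}

{q0, q1, q2, q3, q4}


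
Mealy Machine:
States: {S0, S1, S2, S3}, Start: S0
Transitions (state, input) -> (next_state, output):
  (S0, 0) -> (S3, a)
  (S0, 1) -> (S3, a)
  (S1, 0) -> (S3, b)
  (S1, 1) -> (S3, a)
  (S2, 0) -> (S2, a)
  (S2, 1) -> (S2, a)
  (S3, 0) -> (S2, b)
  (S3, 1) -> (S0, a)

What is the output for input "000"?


Step-by-step:
  (S0, 0) -> (S3, a)
  (S3, 0) -> (S2, b)
  (S2, 0) -> (S2, a)

"aba"


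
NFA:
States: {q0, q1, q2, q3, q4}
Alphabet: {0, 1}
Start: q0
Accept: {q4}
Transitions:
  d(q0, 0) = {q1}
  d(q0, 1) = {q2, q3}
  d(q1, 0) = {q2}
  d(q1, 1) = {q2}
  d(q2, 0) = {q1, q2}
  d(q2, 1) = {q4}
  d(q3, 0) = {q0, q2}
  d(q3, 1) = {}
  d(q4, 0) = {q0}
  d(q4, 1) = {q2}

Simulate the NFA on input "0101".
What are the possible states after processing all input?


Start: {q0}
  --0--> {q1}
  --1--> {q2}
  --0--> {q1, q2}
  --1--> {q2, q4}

{q2, q4}


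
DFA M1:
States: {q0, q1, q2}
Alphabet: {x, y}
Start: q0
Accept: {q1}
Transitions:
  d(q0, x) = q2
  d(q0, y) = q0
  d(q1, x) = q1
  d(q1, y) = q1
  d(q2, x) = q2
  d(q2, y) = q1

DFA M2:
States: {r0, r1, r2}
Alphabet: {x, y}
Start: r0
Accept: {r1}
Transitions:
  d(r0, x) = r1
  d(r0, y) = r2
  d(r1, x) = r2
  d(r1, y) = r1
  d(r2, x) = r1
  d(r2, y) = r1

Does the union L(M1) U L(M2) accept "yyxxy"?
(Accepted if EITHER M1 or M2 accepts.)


M1: final=q1 accepted=True
M2: final=r1 accepted=True

Yes, union accepts


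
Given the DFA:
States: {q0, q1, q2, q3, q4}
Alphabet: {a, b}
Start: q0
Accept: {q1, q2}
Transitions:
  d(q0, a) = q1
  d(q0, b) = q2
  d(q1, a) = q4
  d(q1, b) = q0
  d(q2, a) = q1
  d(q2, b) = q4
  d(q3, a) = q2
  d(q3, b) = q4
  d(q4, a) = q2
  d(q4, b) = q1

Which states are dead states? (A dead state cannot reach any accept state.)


Forward reachability from each state:
  q0 -> reaches accept state q1 (live)
  q1 -> reaches accept state q1 (live)
  q2 -> reaches accept state q1 (live)
  q3 -> reaches accept state q1 (live)
  q4 -> reaches accept state q1 (live)

None (all states can reach an accept state)


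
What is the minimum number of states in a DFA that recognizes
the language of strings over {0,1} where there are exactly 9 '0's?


States: count = 0, 1, ..., 9 (that's 10 states), plus a dead state for count > 9.
Total: 10 + 1 = 11. Accept = count-9 state.

11


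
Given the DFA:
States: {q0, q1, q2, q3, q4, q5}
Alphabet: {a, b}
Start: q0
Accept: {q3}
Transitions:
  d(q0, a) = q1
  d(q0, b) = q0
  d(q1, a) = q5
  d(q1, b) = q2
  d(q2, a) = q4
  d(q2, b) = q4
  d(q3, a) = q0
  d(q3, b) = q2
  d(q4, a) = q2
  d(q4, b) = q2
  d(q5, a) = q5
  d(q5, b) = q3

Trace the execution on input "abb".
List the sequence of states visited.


Input: abb
d(q0, a) = q1
d(q1, b) = q2
d(q2, b) = q4


q0 -> q1 -> q2 -> q4


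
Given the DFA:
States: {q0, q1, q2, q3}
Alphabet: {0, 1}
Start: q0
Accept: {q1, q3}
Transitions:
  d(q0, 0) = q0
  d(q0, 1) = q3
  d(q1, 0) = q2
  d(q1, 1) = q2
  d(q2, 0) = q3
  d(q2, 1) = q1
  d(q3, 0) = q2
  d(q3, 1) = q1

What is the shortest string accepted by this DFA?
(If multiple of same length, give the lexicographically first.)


BFS by string length (lex-first path to each state shown):
  len 0: q0<-""
  len 1: q0<-"0", q3<-"1"
Found accept state at length 1.

"1"


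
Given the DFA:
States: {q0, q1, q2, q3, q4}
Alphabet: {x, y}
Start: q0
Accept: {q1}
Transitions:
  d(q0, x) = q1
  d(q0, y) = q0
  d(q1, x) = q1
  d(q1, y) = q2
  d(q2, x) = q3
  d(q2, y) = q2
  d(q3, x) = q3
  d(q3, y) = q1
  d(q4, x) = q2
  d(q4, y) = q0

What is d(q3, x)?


Looking up transition d(q3, x)

q3


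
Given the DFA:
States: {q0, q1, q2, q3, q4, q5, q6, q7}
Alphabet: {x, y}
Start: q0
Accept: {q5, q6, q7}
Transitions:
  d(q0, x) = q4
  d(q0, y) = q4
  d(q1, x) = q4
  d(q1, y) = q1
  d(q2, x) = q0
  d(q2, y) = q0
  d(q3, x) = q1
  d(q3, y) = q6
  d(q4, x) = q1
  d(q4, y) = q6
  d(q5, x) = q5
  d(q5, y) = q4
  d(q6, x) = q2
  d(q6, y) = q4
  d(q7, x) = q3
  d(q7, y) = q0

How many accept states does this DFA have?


Accept states listed: {q5, q6, q7}
Counting: q5(1) q6(2) q7(3)

3


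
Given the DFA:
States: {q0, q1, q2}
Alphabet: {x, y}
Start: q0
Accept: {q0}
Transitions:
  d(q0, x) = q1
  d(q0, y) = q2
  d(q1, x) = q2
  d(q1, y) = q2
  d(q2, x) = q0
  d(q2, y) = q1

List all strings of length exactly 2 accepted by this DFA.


All strings of length 2: 4 total
Accepted: 1

"yx"


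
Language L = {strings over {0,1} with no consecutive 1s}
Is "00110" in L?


'11' occurs at index 2

No, "00110" is not in L


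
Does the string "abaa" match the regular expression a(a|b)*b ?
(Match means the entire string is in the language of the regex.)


|string| = 4; first = 'a'; last = 'a'

No, "abaa" does not match a(a|b)*b


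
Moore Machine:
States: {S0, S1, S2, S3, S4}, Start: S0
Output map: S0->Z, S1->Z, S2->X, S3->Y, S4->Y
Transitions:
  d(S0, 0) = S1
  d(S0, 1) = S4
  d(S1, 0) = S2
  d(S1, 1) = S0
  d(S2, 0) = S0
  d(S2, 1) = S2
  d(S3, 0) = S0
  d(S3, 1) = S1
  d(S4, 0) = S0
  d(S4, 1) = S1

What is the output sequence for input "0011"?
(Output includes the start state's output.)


Start: S0 (output Z)
  --0--> S1 (output Z)
  --0--> S2 (output X)
  --1--> S2 (output X)
  --1--> S2 (output X)

"ZZXXX"


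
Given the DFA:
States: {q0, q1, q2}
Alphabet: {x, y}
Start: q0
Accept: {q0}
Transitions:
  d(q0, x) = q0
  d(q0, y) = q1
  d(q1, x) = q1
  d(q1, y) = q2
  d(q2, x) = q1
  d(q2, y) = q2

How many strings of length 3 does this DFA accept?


Enumerating all length-3 strings:
  "xxx" -> q0 [accept]
  "xxy" -> q1 [reject]
  "xyx" -> q1 [reject]
  "xyy" -> q2 [reject]
  "yxx" -> q1 [reject]
  "yxy" -> q2 [reject]
  "yyx" -> q1 [reject]
  "yyy" -> q2 [reject]

1 out of 8


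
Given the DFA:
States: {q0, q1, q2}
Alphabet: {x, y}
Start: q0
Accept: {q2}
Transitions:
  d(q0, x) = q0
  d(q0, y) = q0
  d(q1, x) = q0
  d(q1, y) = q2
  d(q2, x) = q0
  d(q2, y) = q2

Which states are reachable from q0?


BFS from q0:
  layer 0: {q0}

{q0}


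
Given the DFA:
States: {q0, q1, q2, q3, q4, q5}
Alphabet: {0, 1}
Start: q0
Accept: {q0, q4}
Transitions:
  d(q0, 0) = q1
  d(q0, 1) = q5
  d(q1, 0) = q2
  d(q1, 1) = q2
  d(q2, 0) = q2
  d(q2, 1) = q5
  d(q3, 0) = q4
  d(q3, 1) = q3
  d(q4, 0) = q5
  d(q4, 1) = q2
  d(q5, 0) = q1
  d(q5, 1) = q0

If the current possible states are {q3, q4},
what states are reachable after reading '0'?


Apply transition on '0' from each current state:
  d(q3, 0) = q4
  d(q4, 0) = q5

{q4, q5}


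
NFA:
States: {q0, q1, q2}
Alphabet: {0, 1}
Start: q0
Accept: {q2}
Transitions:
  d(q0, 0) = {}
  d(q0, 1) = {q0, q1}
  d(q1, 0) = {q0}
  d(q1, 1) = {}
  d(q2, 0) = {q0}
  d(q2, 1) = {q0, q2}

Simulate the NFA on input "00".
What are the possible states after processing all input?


Start: {q0}
  --0--> {}
  --0--> {}

{} (empty set, no valid transitions)


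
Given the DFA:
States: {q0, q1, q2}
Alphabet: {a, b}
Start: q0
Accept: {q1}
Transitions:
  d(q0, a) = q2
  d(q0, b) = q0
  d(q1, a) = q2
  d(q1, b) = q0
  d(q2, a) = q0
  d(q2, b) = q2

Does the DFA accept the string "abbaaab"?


Trace: q0 -> q2 -> q2 -> q2 -> q0 -> q2 -> q0 -> q0
Final state: q0
Accept states: {q1}

No, rejected (final state q0 is not an accept state)


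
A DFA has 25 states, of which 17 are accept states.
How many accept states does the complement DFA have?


Complement swaps accept and non-accept states.
25 - 17 = 8

8


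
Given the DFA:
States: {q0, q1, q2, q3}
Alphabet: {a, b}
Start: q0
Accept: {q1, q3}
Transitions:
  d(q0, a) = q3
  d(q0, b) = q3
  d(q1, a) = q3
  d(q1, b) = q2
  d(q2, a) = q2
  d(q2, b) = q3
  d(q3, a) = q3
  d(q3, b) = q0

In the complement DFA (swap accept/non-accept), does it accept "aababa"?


Trace: q0 -> q3 -> q3 -> q0 -> q3 -> q0 -> q3
Final: q3
Original accept: {q1, q3}
Complement: q3 is in original accept

No, complement rejects (original accepts)


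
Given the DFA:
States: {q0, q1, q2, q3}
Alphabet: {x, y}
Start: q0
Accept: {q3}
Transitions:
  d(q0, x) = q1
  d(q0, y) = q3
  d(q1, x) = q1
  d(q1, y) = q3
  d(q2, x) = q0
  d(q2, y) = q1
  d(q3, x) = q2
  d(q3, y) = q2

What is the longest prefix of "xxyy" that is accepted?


Run the DFA, marking each prefix where the state is accepting:
  "" -> q0 [reject]
  "x" -> q1 [reject]
  "xx" -> q1 [reject]
  "xxy" -> q3 [accept]
  "xxyy" -> q2 [reject]

"xxy"


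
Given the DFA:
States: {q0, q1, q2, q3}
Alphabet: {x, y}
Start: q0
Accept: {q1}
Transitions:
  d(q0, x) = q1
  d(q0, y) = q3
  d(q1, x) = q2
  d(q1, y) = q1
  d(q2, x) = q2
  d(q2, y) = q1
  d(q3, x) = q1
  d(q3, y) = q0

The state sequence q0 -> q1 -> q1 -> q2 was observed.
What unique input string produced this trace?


Trace back each transition to find the symbol:
  q0 --[x]--> q1
  q1 --[y]--> q1
  q1 --[x]--> q2

"xyx"


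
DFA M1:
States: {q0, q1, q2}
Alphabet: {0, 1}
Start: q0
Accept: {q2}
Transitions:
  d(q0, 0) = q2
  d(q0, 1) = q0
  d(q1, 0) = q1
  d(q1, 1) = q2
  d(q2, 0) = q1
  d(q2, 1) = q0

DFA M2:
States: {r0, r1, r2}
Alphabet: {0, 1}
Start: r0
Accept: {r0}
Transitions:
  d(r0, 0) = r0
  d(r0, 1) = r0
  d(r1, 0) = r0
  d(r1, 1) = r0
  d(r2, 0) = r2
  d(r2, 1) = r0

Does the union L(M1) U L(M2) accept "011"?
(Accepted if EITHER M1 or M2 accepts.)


M1: final=q0 accepted=False
M2: final=r0 accepted=True

Yes, union accepts


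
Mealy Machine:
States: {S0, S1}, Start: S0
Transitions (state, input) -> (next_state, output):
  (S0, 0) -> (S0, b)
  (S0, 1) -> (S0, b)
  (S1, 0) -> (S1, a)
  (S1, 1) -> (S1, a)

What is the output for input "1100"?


Step-by-step:
  (S0, 1) -> (S0, b)
  (S0, 1) -> (S0, b)
  (S0, 0) -> (S0, b)
  (S0, 0) -> (S0, b)

"bbbb"


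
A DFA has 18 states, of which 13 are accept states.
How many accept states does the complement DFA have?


Complement swaps accept and non-accept states.
18 - 13 = 5

5


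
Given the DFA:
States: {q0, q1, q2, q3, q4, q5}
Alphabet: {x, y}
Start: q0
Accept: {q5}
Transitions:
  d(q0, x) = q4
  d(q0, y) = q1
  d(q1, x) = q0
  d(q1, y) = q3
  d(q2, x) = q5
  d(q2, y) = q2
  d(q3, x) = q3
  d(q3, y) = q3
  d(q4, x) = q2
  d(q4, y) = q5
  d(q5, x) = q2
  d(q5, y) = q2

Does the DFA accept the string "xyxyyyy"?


Trace: q0 -> q4 -> q5 -> q2 -> q2 -> q2 -> q2 -> q2
Final state: q2
Accept states: {q5}

No, rejected (final state q2 is not an accept state)


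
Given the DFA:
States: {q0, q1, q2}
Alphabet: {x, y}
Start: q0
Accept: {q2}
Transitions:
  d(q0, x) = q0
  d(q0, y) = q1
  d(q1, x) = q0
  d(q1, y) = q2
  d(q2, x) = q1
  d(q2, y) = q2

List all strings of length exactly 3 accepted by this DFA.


All strings of length 3: 8 total
Accepted: 2

"xyy", "yyy"


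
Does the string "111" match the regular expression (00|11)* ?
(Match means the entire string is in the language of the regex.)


|string| = 3; first = '1'; last = '1'

No, "111" does not match (00|11)*


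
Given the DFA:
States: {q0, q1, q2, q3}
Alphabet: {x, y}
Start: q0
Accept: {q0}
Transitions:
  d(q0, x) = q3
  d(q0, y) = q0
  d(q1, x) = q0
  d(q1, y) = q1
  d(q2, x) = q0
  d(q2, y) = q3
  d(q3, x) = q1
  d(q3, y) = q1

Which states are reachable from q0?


BFS from q0:
  layer 0: {q0}
  layer 1: {q3}
  layer 2: {q1}

{q0, q1, q3}


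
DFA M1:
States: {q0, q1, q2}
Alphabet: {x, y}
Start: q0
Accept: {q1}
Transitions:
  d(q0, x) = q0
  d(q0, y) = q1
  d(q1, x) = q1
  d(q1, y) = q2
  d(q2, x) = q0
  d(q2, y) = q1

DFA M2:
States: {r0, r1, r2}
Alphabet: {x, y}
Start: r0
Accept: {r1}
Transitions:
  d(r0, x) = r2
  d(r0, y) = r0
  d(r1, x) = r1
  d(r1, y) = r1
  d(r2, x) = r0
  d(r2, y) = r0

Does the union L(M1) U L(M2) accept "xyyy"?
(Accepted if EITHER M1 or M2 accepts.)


M1: final=q1 accepted=True
M2: final=r0 accepted=False

Yes, union accepts


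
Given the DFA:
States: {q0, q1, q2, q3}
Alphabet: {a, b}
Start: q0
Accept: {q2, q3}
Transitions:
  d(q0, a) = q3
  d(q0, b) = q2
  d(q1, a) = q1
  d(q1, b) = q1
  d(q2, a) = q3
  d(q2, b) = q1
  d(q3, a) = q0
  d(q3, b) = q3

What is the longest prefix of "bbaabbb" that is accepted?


Run the DFA, marking each prefix where the state is accepting:
  "" -> q0 [reject]
  "b" -> q2 [accept]
  "bb" -> q1 [reject]
  "bba" -> q1 [reject]
  "bbaa" -> q1 [reject]
  "bbaab" -> q1 [reject]
  "bbaabb" -> q1 [reject]
  "bbaabbb" -> q1 [reject]

"b"


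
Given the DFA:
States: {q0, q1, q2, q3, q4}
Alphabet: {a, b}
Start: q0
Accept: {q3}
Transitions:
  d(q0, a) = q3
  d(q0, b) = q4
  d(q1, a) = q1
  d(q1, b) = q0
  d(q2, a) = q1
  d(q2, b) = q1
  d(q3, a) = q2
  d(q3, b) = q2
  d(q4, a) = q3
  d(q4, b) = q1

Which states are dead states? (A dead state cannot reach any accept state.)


Forward reachability from each state:
  q0 -> reaches accept state q3 (live)
  q1 -> reaches accept state q3 (live)
  q2 -> reaches accept state q3 (live)
  q3 -> reaches accept state q3 (live)
  q4 -> reaches accept state q3 (live)

None (all states can reach an accept state)


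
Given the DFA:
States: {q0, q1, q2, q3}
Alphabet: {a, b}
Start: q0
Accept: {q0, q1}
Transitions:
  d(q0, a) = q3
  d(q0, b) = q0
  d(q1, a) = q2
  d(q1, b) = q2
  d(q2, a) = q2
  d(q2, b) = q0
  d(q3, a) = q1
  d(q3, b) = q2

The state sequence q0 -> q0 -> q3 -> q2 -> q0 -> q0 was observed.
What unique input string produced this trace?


Trace back each transition to find the symbol:
  q0 --[b]--> q0
  q0 --[a]--> q3
  q3 --[b]--> q2
  q2 --[b]--> q0
  q0 --[b]--> q0

"babbb"


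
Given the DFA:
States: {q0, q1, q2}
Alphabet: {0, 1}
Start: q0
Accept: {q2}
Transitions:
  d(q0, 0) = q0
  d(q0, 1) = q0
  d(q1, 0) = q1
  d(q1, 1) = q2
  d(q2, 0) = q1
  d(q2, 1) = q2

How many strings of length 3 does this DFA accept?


Enumerating all length-3 strings:
  "000" -> q0 [reject]
  "001" -> q0 [reject]
  "010" -> q0 [reject]
  "011" -> q0 [reject]
  "100" -> q0 [reject]
  "101" -> q0 [reject]
  "110" -> q0 [reject]
  "111" -> q0 [reject]

0 out of 8


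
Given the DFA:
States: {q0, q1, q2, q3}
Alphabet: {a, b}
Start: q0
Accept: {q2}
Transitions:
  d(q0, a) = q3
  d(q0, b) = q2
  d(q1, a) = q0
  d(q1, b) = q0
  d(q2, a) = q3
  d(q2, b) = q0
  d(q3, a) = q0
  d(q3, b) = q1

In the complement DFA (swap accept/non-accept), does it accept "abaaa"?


Trace: q0 -> q3 -> q1 -> q0 -> q3 -> q0
Final: q0
Original accept: {q2}
Complement: q0 is not in original accept

Yes, complement accepts (original rejects)


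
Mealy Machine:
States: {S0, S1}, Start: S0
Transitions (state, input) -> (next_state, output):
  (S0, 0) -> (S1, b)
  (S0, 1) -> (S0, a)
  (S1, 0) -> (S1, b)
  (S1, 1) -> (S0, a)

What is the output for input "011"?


Step-by-step:
  (S0, 0) -> (S1, b)
  (S1, 1) -> (S0, a)
  (S0, 1) -> (S0, a)

"baa"


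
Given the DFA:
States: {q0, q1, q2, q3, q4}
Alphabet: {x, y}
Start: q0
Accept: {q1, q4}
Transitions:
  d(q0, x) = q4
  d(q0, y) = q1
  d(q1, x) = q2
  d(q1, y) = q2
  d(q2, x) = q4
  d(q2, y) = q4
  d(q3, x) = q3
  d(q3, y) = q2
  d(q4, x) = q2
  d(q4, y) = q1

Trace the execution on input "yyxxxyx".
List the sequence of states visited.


Input: yyxxxyx
d(q0, y) = q1
d(q1, y) = q2
d(q2, x) = q4
d(q4, x) = q2
d(q2, x) = q4
d(q4, y) = q1
d(q1, x) = q2


q0 -> q1 -> q2 -> q4 -> q2 -> q4 -> q1 -> q2


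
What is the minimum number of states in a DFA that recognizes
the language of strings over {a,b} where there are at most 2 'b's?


States: count = 0, 1, ..., 2 (all accepting; 3 states), plus a dead state for count > 2.
Total: 3 + 1 = 4.

4


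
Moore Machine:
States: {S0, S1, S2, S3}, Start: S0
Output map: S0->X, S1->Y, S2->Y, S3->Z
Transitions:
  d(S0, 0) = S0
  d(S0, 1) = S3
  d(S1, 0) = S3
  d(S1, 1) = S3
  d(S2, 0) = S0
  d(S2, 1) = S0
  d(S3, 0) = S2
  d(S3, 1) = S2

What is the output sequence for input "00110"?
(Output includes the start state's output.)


Start: S0 (output X)
  --0--> S0 (output X)
  --0--> S0 (output X)
  --1--> S3 (output Z)
  --1--> S2 (output Y)
  --0--> S0 (output X)

"XXXZYX"


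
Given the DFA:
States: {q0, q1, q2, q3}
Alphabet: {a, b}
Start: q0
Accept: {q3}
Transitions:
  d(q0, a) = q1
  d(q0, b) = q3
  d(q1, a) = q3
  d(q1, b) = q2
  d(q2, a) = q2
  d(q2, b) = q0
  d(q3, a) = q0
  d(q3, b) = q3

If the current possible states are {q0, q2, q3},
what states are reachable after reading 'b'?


Apply transition on 'b' from each current state:
  d(q0, b) = q3
  d(q2, b) = q0
  d(q3, b) = q3

{q0, q3}


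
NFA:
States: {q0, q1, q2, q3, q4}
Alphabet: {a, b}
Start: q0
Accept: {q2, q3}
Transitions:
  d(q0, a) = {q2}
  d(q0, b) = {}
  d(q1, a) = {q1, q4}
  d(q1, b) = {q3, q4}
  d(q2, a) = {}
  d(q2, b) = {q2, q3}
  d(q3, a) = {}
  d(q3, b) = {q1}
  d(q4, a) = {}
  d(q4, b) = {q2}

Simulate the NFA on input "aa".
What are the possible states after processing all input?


Start: {q0}
  --a--> {q2}
  --a--> {}

{} (empty set, no valid transitions)


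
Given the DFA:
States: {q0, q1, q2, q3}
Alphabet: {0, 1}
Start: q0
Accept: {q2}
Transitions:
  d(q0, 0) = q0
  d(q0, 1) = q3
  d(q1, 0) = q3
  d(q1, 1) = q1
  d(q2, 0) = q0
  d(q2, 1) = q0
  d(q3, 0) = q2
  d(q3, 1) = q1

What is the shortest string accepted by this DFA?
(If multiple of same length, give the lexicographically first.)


BFS by string length (lex-first path to each state shown):
  len 0: q0<-""
  len 1: q0<-"0", q3<-"1"
  len 2: q0<-"00", q1<-"11", q2<-"10", q3<-"01"
Found accept state at length 2.

"10"


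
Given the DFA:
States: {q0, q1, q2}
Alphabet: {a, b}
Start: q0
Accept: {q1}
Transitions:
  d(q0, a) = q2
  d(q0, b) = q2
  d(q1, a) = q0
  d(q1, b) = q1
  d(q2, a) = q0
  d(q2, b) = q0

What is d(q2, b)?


Looking up transition d(q2, b)

q0


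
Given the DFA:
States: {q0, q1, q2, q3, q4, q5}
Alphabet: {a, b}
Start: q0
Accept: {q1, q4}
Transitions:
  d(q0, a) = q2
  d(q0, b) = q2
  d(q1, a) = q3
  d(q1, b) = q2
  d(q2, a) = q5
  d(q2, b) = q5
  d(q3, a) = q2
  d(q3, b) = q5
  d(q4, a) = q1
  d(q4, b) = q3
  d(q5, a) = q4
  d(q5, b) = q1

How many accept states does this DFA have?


Accept states listed: {q1, q4}
Counting: q1(1) q4(2)

2


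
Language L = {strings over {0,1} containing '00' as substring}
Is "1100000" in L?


'00' occurs at index 2

Yes, "1100000" is in L


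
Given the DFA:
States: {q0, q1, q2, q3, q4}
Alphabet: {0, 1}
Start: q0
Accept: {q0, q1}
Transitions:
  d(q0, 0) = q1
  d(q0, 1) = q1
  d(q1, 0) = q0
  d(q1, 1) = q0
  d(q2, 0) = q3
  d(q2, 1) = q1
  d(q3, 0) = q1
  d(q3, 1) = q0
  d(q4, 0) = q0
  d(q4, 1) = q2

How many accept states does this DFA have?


Accept states listed: {q0, q1}
Counting: q0(1) q1(2)

2


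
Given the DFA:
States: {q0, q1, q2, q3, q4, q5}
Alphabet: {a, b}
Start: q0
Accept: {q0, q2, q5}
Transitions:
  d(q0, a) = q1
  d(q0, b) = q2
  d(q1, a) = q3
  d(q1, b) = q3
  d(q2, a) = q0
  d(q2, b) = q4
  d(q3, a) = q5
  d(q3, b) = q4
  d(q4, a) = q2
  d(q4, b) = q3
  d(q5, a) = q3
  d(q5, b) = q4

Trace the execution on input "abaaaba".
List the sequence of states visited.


Input: abaaaba
d(q0, a) = q1
d(q1, b) = q3
d(q3, a) = q5
d(q5, a) = q3
d(q3, a) = q5
d(q5, b) = q4
d(q4, a) = q2


q0 -> q1 -> q3 -> q5 -> q3 -> q5 -> q4 -> q2


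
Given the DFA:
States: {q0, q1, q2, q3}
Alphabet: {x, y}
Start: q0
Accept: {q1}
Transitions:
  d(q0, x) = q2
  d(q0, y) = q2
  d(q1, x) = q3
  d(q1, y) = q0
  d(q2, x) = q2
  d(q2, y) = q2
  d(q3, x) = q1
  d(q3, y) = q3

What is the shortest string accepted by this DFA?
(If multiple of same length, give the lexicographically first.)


BFS by string length (lex-first path to each state shown):
  len 0: q0<-""
  len 1: q2<-"x"
  len 2: q2<-"xx"
  len 3: q2<-"xxx"
  len 4: q2<-"xxxx"
  len 5: q2<-"xxxxx"
  len 6: q2<-"xxxxxx"
  len 7: q2<-"xxxxxxx"
  len 8: q2<-"xxxxxxxx"

No string accepted (empty language)


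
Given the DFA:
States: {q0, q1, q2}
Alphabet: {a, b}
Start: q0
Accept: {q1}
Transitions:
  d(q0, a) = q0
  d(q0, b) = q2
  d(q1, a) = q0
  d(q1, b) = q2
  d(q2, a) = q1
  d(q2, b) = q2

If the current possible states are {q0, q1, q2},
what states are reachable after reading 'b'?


Apply transition on 'b' from each current state:
  d(q0, b) = q2
  d(q1, b) = q2
  d(q2, b) = q2

{q2}


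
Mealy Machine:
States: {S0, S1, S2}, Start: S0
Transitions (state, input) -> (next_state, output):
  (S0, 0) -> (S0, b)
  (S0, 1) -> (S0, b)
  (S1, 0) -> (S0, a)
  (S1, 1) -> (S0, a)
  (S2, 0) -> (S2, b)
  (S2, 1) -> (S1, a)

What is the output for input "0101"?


Step-by-step:
  (S0, 0) -> (S0, b)
  (S0, 1) -> (S0, b)
  (S0, 0) -> (S0, b)
  (S0, 1) -> (S0, b)

"bbbb"


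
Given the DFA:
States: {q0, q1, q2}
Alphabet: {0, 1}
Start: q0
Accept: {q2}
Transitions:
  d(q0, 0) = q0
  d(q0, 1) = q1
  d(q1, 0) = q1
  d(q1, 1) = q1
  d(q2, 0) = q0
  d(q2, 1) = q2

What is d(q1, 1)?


Looking up transition d(q1, 1)

q1


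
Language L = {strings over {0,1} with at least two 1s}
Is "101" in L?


count('1') = 2

Yes, "101" is in L


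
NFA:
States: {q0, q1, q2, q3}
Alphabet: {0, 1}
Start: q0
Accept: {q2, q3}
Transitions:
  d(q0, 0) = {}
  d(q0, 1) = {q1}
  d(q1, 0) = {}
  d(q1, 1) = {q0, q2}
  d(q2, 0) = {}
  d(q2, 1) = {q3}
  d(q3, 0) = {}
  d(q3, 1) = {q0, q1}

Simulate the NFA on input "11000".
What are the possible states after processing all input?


Start: {q0}
  --1--> {q1}
  --1--> {q0, q2}
  --0--> {}
  --0--> {}
  --0--> {}

{} (empty set, no valid transitions)


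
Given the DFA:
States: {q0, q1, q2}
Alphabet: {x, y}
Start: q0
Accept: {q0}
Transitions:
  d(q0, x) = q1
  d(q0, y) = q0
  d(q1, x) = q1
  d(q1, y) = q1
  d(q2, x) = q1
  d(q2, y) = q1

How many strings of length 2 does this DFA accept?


Enumerating all length-2 strings:
  "xx" -> q1 [reject]
  "xy" -> q1 [reject]
  "yx" -> q1 [reject]
  "yy" -> q0 [accept]

1 out of 4


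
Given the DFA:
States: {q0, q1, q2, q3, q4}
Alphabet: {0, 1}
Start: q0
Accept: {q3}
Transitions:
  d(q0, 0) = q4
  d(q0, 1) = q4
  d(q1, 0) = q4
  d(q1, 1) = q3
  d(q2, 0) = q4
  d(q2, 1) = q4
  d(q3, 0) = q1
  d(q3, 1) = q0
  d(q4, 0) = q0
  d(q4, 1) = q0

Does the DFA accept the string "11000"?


Trace: q0 -> q4 -> q0 -> q4 -> q0 -> q4
Final state: q4
Accept states: {q3}

No, rejected (final state q4 is not an accept state)


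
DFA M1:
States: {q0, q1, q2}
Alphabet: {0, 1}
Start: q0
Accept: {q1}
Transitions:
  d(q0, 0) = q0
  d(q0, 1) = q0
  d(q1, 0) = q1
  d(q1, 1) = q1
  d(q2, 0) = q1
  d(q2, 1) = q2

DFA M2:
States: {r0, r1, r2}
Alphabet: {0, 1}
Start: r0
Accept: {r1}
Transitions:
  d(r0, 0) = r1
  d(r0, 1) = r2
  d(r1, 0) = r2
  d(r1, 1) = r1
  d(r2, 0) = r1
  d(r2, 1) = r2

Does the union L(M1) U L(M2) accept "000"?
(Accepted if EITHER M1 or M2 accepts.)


M1: final=q0 accepted=False
M2: final=r1 accepted=True

Yes, union accepts


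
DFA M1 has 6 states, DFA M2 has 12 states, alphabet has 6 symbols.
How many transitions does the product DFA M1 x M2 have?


Product DFA has 6 * 12 = 72 states.
Each has 6 transitions: 72 * 6 = 432

432


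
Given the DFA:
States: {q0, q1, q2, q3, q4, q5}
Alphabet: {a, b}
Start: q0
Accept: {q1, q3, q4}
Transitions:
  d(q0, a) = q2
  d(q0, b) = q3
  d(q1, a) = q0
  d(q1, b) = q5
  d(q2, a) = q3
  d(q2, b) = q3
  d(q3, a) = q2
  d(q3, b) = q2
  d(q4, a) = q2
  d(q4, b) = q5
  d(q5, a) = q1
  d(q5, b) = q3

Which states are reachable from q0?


BFS from q0:
  layer 0: {q0}
  layer 1: {q2, q3}

{q0, q2, q3}


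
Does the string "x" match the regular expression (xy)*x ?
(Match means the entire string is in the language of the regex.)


|string| = 1; first = 'x'; last = 'x'

Yes, "x" matches (xy)*x


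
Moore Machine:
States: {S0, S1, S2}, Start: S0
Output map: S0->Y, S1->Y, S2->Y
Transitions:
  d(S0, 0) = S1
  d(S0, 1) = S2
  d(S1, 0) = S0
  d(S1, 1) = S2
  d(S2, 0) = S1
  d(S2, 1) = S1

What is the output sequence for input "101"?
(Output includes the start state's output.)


Start: S0 (output Y)
  --1--> S2 (output Y)
  --0--> S1 (output Y)
  --1--> S2 (output Y)

"YYYY"


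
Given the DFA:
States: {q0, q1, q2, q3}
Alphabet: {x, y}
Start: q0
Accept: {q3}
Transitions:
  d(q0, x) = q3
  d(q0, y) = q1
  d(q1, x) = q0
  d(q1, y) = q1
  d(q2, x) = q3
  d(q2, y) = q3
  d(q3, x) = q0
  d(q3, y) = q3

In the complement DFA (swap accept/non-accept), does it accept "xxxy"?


Trace: q0 -> q3 -> q0 -> q3 -> q3
Final: q3
Original accept: {q3}
Complement: q3 is in original accept

No, complement rejects (original accepts)


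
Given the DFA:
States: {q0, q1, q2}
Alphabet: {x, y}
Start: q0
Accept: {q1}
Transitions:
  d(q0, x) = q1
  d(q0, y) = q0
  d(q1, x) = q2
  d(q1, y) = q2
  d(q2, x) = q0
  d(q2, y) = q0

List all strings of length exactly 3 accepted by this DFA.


All strings of length 3: 8 total
Accepted: 1

"yyx"


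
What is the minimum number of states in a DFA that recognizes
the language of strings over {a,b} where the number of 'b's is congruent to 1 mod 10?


States track (count of 'b') mod 10.
Need 10 states: one per remainder 0..9; accept = remainder 1.

10


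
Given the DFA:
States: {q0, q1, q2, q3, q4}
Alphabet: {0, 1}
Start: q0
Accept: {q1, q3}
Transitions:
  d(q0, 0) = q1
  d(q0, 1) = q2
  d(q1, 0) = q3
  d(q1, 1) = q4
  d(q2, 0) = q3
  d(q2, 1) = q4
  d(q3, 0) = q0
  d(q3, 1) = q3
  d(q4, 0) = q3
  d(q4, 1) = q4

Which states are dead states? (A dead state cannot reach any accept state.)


Forward reachability from each state:
  q0 -> reaches accept state q1 (live)
  q1 -> reaches accept state q1 (live)
  q2 -> reaches accept state q1 (live)
  q3 -> reaches accept state q1 (live)
  q4 -> reaches accept state q1 (live)

None (all states can reach an accept state)


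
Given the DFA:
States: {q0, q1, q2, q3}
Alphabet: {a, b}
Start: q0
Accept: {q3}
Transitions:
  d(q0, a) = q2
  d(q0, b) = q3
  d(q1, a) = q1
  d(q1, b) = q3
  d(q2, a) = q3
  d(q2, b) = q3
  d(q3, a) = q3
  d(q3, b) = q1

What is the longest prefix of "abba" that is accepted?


Run the DFA, marking each prefix where the state is accepting:
  "" -> q0 [reject]
  "a" -> q2 [reject]
  "ab" -> q3 [accept]
  "abb" -> q1 [reject]
  "abba" -> q1 [reject]

"ab"


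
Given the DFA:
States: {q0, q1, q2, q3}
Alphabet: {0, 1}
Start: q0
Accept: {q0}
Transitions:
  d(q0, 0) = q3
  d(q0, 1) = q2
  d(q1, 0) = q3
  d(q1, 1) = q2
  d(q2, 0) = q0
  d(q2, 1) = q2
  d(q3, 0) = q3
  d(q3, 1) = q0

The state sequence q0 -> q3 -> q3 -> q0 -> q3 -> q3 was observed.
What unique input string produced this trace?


Trace back each transition to find the symbol:
  q0 --[0]--> q3
  q3 --[0]--> q3
  q3 --[1]--> q0
  q0 --[0]--> q3
  q3 --[0]--> q3

"00100"


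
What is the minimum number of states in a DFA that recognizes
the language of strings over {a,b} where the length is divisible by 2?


States track (length) mod 2.
Need 2 states: one per remainder 0..1; accept = remainder 0.

2


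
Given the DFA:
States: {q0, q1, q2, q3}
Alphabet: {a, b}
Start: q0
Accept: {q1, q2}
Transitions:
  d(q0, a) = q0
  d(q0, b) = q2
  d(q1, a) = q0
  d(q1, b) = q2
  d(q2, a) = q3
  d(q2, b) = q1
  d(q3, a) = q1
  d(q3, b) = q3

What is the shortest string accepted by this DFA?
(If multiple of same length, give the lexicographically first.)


BFS by string length (lex-first path to each state shown):
  len 0: q0<-""
  len 1: q0<-"a", q2<-"b"
Found accept state at length 1.

"b"


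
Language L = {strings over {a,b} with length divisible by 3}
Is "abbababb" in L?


length = 8; 8 mod 3 = 2

No, "abbababb" is not in L


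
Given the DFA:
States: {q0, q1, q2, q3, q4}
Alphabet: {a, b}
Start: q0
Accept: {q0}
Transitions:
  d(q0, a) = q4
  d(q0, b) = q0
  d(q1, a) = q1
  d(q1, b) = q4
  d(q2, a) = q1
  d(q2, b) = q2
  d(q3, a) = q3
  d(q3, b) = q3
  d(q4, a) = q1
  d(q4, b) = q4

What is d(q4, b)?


Looking up transition d(q4, b)

q4


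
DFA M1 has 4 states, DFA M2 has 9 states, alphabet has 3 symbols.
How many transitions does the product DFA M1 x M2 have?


Product DFA has 4 * 9 = 36 states.
Each has 3 transitions: 36 * 3 = 108

108


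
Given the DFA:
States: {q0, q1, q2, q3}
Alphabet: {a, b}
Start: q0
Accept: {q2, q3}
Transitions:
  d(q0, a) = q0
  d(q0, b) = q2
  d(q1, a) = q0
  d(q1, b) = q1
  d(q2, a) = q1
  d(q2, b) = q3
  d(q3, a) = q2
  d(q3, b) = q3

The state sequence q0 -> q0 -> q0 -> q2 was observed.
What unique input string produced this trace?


Trace back each transition to find the symbol:
  q0 --[a]--> q0
  q0 --[a]--> q0
  q0 --[b]--> q2

"aab"


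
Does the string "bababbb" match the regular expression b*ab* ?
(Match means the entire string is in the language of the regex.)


|string| = 7; first = 'b'; last = 'b'

No, "bababbb" does not match b*ab*


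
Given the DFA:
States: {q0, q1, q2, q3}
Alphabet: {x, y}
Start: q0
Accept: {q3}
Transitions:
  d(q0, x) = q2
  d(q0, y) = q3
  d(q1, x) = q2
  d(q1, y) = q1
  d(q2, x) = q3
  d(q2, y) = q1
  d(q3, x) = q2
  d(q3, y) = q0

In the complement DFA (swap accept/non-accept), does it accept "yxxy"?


Trace: q0 -> q3 -> q2 -> q3 -> q0
Final: q0
Original accept: {q3}
Complement: q0 is not in original accept

Yes, complement accepts (original rejects)


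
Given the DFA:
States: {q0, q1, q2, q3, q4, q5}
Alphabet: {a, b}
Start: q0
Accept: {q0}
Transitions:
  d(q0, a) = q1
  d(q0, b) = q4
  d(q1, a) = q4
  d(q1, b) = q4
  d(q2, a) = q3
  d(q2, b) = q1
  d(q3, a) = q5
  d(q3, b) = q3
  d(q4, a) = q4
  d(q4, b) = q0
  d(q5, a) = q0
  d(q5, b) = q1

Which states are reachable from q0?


BFS from q0:
  layer 0: {q0}
  layer 1: {q1, q4}

{q0, q1, q4}


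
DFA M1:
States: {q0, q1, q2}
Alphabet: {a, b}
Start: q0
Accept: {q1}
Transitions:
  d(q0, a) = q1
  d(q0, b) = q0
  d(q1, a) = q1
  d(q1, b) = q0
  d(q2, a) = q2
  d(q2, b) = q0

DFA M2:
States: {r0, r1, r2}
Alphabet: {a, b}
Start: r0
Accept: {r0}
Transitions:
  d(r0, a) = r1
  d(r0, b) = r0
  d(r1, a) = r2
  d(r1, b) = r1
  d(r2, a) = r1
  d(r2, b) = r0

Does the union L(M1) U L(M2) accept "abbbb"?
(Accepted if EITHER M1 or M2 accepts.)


M1: final=q0 accepted=False
M2: final=r1 accepted=False

No, union rejects (neither accepts)


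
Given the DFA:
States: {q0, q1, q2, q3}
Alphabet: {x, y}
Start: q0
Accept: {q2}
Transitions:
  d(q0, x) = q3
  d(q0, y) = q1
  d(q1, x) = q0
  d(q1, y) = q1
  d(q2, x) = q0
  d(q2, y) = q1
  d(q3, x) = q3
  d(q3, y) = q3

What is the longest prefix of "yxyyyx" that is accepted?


Run the DFA, marking each prefix where the state is accepting:
  "" -> q0 [reject]
  "y" -> q1 [reject]
  "yx" -> q0 [reject]
  "yxy" -> q1 [reject]
  "yxyy" -> q1 [reject]
  "yxyyy" -> q1 [reject]
  "yxyyyx" -> q0 [reject]

No prefix is accepted


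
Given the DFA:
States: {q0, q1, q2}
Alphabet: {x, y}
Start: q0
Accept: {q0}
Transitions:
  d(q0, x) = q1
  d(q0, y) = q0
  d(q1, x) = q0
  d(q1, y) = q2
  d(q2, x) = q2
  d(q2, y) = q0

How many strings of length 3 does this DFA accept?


Enumerating all length-3 strings:
  "xxx" -> q1 [reject]
  "xxy" -> q0 [accept]
  "xyx" -> q2 [reject]
  "xyy" -> q0 [accept]
  "yxx" -> q0 [accept]
  "yxy" -> q2 [reject]
  "yyx" -> q1 [reject]
  "yyy" -> q0 [accept]

4 out of 8


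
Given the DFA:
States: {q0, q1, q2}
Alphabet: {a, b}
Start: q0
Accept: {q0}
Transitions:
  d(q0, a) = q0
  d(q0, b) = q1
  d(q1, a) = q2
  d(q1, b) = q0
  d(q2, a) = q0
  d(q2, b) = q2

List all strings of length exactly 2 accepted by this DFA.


All strings of length 2: 4 total
Accepted: 2

"aa", "bb"


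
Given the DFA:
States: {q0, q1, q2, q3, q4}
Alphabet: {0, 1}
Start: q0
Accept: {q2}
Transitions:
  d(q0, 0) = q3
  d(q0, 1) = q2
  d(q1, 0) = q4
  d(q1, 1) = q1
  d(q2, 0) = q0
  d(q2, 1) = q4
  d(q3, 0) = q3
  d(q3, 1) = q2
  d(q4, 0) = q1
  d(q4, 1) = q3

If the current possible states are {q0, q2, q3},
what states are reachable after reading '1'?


Apply transition on '1' from each current state:
  d(q0, 1) = q2
  d(q2, 1) = q4
  d(q3, 1) = q2

{q2, q4}


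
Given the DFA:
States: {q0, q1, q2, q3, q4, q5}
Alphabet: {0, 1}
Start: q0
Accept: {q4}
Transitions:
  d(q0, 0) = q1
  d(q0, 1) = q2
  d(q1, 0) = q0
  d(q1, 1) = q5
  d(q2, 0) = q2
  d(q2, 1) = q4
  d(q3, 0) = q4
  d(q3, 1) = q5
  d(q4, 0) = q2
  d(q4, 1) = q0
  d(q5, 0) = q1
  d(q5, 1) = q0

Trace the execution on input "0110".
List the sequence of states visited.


Input: 0110
d(q0, 0) = q1
d(q1, 1) = q5
d(q5, 1) = q0
d(q0, 0) = q1


q0 -> q1 -> q5 -> q0 -> q1
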